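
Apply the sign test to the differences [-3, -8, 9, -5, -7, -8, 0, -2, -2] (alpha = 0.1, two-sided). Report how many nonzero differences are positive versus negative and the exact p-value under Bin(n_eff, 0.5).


Step 1: Discard zero differences. Original n = 9; n_eff = number of nonzero differences = 8.
Nonzero differences (with sign): -3, -8, +9, -5, -7, -8, -2, -2
Step 2: Count signs: positive = 1, negative = 7.
Step 3: Under H0: P(positive) = 0.5, so the number of positives S ~ Bin(8, 0.5).
Step 4: Two-sided exact p-value = sum of Bin(8,0.5) probabilities at or below the observed probability = 0.070312.
Step 5: alpha = 0.1. reject H0.

n_eff = 8, pos = 1, neg = 7, p = 0.070312, reject H0.


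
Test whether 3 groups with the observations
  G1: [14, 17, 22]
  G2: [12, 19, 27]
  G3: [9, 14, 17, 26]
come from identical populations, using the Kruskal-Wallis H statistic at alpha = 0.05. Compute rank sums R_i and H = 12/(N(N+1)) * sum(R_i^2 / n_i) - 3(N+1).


Step 1: Combine all N = 10 observations and assign midranks.
sorted (value, group, rank): (9,G3,1), (12,G2,2), (14,G1,3.5), (14,G3,3.5), (17,G1,5.5), (17,G3,5.5), (19,G2,7), (22,G1,8), (26,G3,9), (27,G2,10)
Step 2: Sum ranks within each group.
R_1 = 17 (n_1 = 3)
R_2 = 19 (n_2 = 3)
R_3 = 19 (n_3 = 4)
Step 3: H = 12/(N(N+1)) * sum(R_i^2/n_i) - 3(N+1)
     = 12/(10*11) * (17^2/3 + 19^2/3 + 19^2/4) - 3*11
     = 0.109091 * 306.917 - 33
     = 0.481818.
Step 4: Ties present; correction factor C = 1 - 12/(10^3 - 10) = 0.987879. Corrected H = 0.481818 / 0.987879 = 0.487730.
Step 5: Under H0, H ~ chi^2(2); p-value = 0.783593.
Step 6: alpha = 0.05. fail to reject H0.

H = 0.4877, df = 2, p = 0.783593, fail to reject H0.


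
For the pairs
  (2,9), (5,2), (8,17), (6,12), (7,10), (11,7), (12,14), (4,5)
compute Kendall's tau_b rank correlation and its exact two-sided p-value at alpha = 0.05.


Step 1: Enumerate the 28 unordered pairs (i,j) with i<j and classify each by sign(x_j-x_i) * sign(y_j-y_i).
  (1,2):dx=+3,dy=-7->D; (1,3):dx=+6,dy=+8->C; (1,4):dx=+4,dy=+3->C; (1,5):dx=+5,dy=+1->C
  (1,6):dx=+9,dy=-2->D; (1,7):dx=+10,dy=+5->C; (1,8):dx=+2,dy=-4->D; (2,3):dx=+3,dy=+15->C
  (2,4):dx=+1,dy=+10->C; (2,5):dx=+2,dy=+8->C; (2,6):dx=+6,dy=+5->C; (2,7):dx=+7,dy=+12->C
  (2,8):dx=-1,dy=+3->D; (3,4):dx=-2,dy=-5->C; (3,5):dx=-1,dy=-7->C; (3,6):dx=+3,dy=-10->D
  (3,7):dx=+4,dy=-3->D; (3,8):dx=-4,dy=-12->C; (4,5):dx=+1,dy=-2->D; (4,6):dx=+5,dy=-5->D
  (4,7):dx=+6,dy=+2->C; (4,8):dx=-2,dy=-7->C; (5,6):dx=+4,dy=-3->D; (5,7):dx=+5,dy=+4->C
  (5,8):dx=-3,dy=-5->C; (6,7):dx=+1,dy=+7->C; (6,8):dx=-7,dy=-2->C; (7,8):dx=-8,dy=-9->C
Step 2: C = 19, D = 9, total pairs = 28.
Step 3: tau = (C - D)/(n(n-1)/2) = (19 - 9)/28 = 0.357143.
Step 4: Exact two-sided p-value (enumerate n! = 40320 permutations of y under H0): p = 0.275099.
Step 5: alpha = 0.05. fail to reject H0.

tau_b = 0.3571 (C=19, D=9), p = 0.275099, fail to reject H0.


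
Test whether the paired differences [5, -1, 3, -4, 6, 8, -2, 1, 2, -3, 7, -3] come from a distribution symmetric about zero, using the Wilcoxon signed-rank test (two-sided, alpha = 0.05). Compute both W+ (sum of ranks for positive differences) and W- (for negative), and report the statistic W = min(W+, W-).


Step 1: Drop any zero differences (none here) and take |d_i|.
|d| = [5, 1, 3, 4, 6, 8, 2, 1, 2, 3, 7, 3]
Step 2: Midrank |d_i| (ties get averaged ranks).
ranks: |5|->9, |1|->1.5, |3|->6, |4|->8, |6|->10, |8|->12, |2|->3.5, |1|->1.5, |2|->3.5, |3|->6, |7|->11, |3|->6
Step 3: Attach original signs; sum ranks with positive sign and with negative sign.
W+ = 9 + 6 + 10 + 12 + 1.5 + 3.5 + 11 = 53
W- = 1.5 + 8 + 3.5 + 6 + 6 = 25
(Check: W+ + W- = 78 should equal n(n+1)/2 = 78.)
Step 4: Test statistic W = min(W+, W-) = 25.
Step 5: Ties in |d|, so use the tie-corrected normal approximation.
        E[W] = n(n+1)/4 = 12*13/4 = 39.
        Tie groups: |d|=1 (t=2), |d|=2 (t=2), |d|=3 (t=3); sum(t^3 - t) = 36.
        Var[W] = n(n+1)(2n+1)/24 - sum(t^3-t)/48 = 3900/24 - 36/48 = 161.75.
        z = (W - E[W]) / sqrt(Var[W]) = (25 - 39) / 12.7181 = -1.1008.
        Two-sided p = 2*Phi(z) = 0.270987.
Step 6: alpha = 0.05. fail to reject H0.

W+ = 53, W- = 25, W = min = 25, p = 0.270987, fail to reject H0.


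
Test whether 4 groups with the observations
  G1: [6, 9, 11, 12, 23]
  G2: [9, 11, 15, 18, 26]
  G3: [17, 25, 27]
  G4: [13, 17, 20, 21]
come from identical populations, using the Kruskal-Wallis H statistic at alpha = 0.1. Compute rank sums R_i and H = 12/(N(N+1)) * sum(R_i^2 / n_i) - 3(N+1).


Step 1: Combine all N = 17 observations and assign midranks.
sorted (value, group, rank): (6,G1,1), (9,G1,2.5), (9,G2,2.5), (11,G1,4.5), (11,G2,4.5), (12,G1,6), (13,G4,7), (15,G2,8), (17,G3,9.5), (17,G4,9.5), (18,G2,11), (20,G4,12), (21,G4,13), (23,G1,14), (25,G3,15), (26,G2,16), (27,G3,17)
Step 2: Sum ranks within each group.
R_1 = 28 (n_1 = 5)
R_2 = 42 (n_2 = 5)
R_3 = 41.5 (n_3 = 3)
R_4 = 41.5 (n_4 = 4)
Step 3: H = 12/(N(N+1)) * sum(R_i^2/n_i) - 3(N+1)
     = 12/(17*18) * (28^2/5 + 42^2/5 + 41.5^2/3 + 41.5^2/4) - 3*18
     = 0.039216 * 1514.25 - 54
     = 5.382190.
Step 4: Ties present; correction factor C = 1 - 18/(17^3 - 17) = 0.996324. Corrected H = 5.382190 / 0.996324 = 5.402050.
Step 5: Under H0, H ~ chi^2(3); p-value = 0.144616.
Step 6: alpha = 0.1. fail to reject H0.

H = 5.4021, df = 3, p = 0.144616, fail to reject H0.


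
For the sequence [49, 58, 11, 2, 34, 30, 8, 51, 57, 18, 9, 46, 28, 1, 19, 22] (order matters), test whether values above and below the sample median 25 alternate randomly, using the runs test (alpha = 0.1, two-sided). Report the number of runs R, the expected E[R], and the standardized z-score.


Step 1: Compute median = 25; label A = above, B = below.
Labels in order: AABBAABAABBAABBB  (n_A = 8, n_B = 8)
Step 2: Count runs R = 8.
Step 3: Under H0 (random ordering), E[R] = 2*n_A*n_B/(n_A+n_B) + 1 = 2*8*8/16 + 1 = 9.0000.
        Var[R] = 2*n_A*n_B*(2*n_A*n_B - n_A - n_B) / ((n_A+n_B)^2 * (n_A+n_B-1)) = 14336/3840 = 3.7333.
        SD[R] = 1.9322.
Step 4: Continuity-corrected z = (R + 0.5 - E[R]) / SD[R] = (8 + 0.5 - 9.0000) / 1.9322 = -0.2588.
Step 5: Two-sided p-value via normal approximation = 2*(1 - Phi(|z|)) = 0.795809.
Step 6: alpha = 0.1. fail to reject H0.

R = 8, z = -0.2588, p = 0.795809, fail to reject H0.


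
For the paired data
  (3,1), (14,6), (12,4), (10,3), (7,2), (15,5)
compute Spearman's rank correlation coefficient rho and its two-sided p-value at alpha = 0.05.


Step 1: Rank x and y separately (midranks; no ties here).
rank(x): 3->1, 14->5, 12->4, 10->3, 7->2, 15->6
rank(y): 1->1, 6->6, 4->4, 3->3, 2->2, 5->5
Step 2: d_i = R_x(i) - R_y(i); compute d_i^2.
  (1-1)^2=0, (5-6)^2=1, (4-4)^2=0, (3-3)^2=0, (2-2)^2=0, (6-5)^2=1
sum(d^2) = 2.
Step 3: rho = 1 - 6*2 / (6*(6^2 - 1)) = 1 - 12/210 = 0.942857.
Step 4: Under H0, t = rho * sqrt((n-2)/(1-rho^2)) = 5.6595 ~ t(4).
Step 5: Two-sided p-value from the t-distribution with 4 df = 0.004805.
Step 6: alpha = 0.05. reject H0.

rho = 0.9429, p = 0.004805, reject H0 at alpha = 0.05.


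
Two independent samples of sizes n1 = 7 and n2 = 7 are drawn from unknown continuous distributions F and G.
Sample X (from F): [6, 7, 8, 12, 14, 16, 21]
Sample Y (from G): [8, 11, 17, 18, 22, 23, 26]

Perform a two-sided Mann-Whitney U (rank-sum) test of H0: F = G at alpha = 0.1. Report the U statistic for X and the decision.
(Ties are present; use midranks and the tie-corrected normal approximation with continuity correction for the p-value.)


Step 1: Combine and sort all 14 observations; assign midranks.
sorted (value, group): (6,X), (7,X), (8,X), (8,Y), (11,Y), (12,X), (14,X), (16,X), (17,Y), (18,Y), (21,X), (22,Y), (23,Y), (26,Y)
ranks: 6->1, 7->2, 8->3.5, 8->3.5, 11->5, 12->6, 14->7, 16->8, 17->9, 18->10, 21->11, 22->12, 23->13, 26->14
Step 2: Rank sum for X: R1 = 1 + 2 + 3.5 + 6 + 7 + 8 + 11 = 38.5.
Step 3: U_X = R1 - n1(n1+1)/2 = 38.5 - 7*8/2 = 38.5 - 28 = 10.5.
       U_Y = n1*n2 - U_X = 49 - 10.5 = 38.5.
Step 4: Ties are present, so use the tie-corrected normal approximation (with continuity correction) for the p-value.
Step 5: p-value = 0.084192; compare to alpha = 0.1. reject H0.

U_X = 10.5, p = 0.084192, reject H0 at alpha = 0.1.


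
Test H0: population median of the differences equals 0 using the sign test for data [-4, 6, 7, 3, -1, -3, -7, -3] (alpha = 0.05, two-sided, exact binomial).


Step 1: Discard zero differences. Original n = 8; n_eff = number of nonzero differences = 8.
Nonzero differences (with sign): -4, +6, +7, +3, -1, -3, -7, -3
Step 2: Count signs: positive = 3, negative = 5.
Step 3: Under H0: P(positive) = 0.5, so the number of positives S ~ Bin(8, 0.5).
Step 4: Two-sided exact p-value = sum of Bin(8,0.5) probabilities at or below the observed probability = 0.726562.
Step 5: alpha = 0.05. fail to reject H0.

n_eff = 8, pos = 3, neg = 5, p = 0.726562, fail to reject H0.


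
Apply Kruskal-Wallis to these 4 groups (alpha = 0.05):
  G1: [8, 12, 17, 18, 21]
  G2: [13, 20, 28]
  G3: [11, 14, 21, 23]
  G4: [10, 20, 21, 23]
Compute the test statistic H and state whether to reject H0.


Step 1: Combine all N = 16 observations and assign midranks.
sorted (value, group, rank): (8,G1,1), (10,G4,2), (11,G3,3), (12,G1,4), (13,G2,5), (14,G3,6), (17,G1,7), (18,G1,8), (20,G2,9.5), (20,G4,9.5), (21,G1,12), (21,G3,12), (21,G4,12), (23,G3,14.5), (23,G4,14.5), (28,G2,16)
Step 2: Sum ranks within each group.
R_1 = 32 (n_1 = 5)
R_2 = 30.5 (n_2 = 3)
R_3 = 35.5 (n_3 = 4)
R_4 = 38 (n_4 = 4)
Step 3: H = 12/(N(N+1)) * sum(R_i^2/n_i) - 3(N+1)
     = 12/(16*17) * (32^2/5 + 30.5^2/3 + 35.5^2/4 + 38^2/4) - 3*17
     = 0.044118 * 1190.95 - 51
     = 1.541728.
Step 4: Ties present; correction factor C = 1 - 36/(16^3 - 16) = 0.991176. Corrected H = 1.541728 / 0.991176 = 1.555453.
Step 5: Under H0, H ~ chi^2(3); p-value = 0.669532.
Step 6: alpha = 0.05. fail to reject H0.

H = 1.5555, df = 3, p = 0.669532, fail to reject H0.


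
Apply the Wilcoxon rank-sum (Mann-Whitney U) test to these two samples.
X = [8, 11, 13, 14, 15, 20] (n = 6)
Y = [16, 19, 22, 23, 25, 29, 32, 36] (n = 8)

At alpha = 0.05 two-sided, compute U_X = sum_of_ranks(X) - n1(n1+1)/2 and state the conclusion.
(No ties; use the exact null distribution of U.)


Step 1: Combine and sort all 14 observations; assign midranks.
sorted (value, group): (8,X), (11,X), (13,X), (14,X), (15,X), (16,Y), (19,Y), (20,X), (22,Y), (23,Y), (25,Y), (29,Y), (32,Y), (36,Y)
ranks: 8->1, 11->2, 13->3, 14->4, 15->5, 16->6, 19->7, 20->8, 22->9, 23->10, 25->11, 29->12, 32->13, 36->14
Step 2: Rank sum for X: R1 = 1 + 2 + 3 + 4 + 5 + 8 = 23.
Step 3: U_X = R1 - n1(n1+1)/2 = 23 - 6*7/2 = 23 - 21 = 2.
       U_Y = n1*n2 - U_X = 48 - 2 = 46.
Step 4: No ties, so the exact null distribution of U (based on enumerating the C(14,6) = 3003 equally likely rank assignments) gives the two-sided p-value.
Step 5: p-value = 0.002664; compare to alpha = 0.05. reject H0.

U_X = 2, p = 0.002664, reject H0 at alpha = 0.05.


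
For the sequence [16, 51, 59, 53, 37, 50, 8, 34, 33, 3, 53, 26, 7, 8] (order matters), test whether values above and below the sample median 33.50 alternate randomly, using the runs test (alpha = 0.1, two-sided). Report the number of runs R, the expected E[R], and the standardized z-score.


Step 1: Compute median = 33.50; label A = above, B = below.
Labels in order: BAAAAABABBABBB  (n_A = 7, n_B = 7)
Step 2: Count runs R = 7.
Step 3: Under H0 (random ordering), E[R] = 2*n_A*n_B/(n_A+n_B) + 1 = 2*7*7/14 + 1 = 8.0000.
        Var[R] = 2*n_A*n_B*(2*n_A*n_B - n_A - n_B) / ((n_A+n_B)^2 * (n_A+n_B-1)) = 8232/2548 = 3.2308.
        SD[R] = 1.7974.
Step 4: Continuity-corrected z = (R + 0.5 - E[R]) / SD[R] = (7 + 0.5 - 8.0000) / 1.7974 = -0.2782.
Step 5: Two-sided p-value via normal approximation = 2*(1 - Phi(|z|)) = 0.780879.
Step 6: alpha = 0.1. fail to reject H0.

R = 7, z = -0.2782, p = 0.780879, fail to reject H0.


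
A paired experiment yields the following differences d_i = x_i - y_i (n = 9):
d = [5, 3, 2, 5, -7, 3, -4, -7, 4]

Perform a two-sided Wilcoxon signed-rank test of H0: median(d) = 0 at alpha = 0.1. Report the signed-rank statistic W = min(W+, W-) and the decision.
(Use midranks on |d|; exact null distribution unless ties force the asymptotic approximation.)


Step 1: Drop any zero differences (none here) and take |d_i|.
|d| = [5, 3, 2, 5, 7, 3, 4, 7, 4]
Step 2: Midrank |d_i| (ties get averaged ranks).
ranks: |5|->6.5, |3|->2.5, |2|->1, |5|->6.5, |7|->8.5, |3|->2.5, |4|->4.5, |7|->8.5, |4|->4.5
Step 3: Attach original signs; sum ranks with positive sign and with negative sign.
W+ = 6.5 + 2.5 + 1 + 6.5 + 2.5 + 4.5 = 23.5
W- = 8.5 + 4.5 + 8.5 = 21.5
(Check: W+ + W- = 45 should equal n(n+1)/2 = 45.)
Step 4: Test statistic W = min(W+, W-) = 21.5.
Step 5: Ties in |d|, so use the tie-corrected normal approximation.
        E[W] = n(n+1)/4 = 9*10/4 = 22.5.
        Tie groups: |d|=3 (t=2), |d|=4 (t=2), |d|=5 (t=2), |d|=7 (t=2); sum(t^3 - t) = 24.
        Var[W] = n(n+1)(2n+1)/24 - sum(t^3-t)/48 = 1710/24 - 24/48 = 70.75.
        z = (W - E[W]) / sqrt(Var[W]) = (21.5 - 22.5) / 8.4113 = -0.1189.
        Two-sided p = 2*Phi(z) = 0.905364.
Step 6: alpha = 0.1. fail to reject H0.

W+ = 23.5, W- = 21.5, W = min = 21.5, p = 0.905364, fail to reject H0.


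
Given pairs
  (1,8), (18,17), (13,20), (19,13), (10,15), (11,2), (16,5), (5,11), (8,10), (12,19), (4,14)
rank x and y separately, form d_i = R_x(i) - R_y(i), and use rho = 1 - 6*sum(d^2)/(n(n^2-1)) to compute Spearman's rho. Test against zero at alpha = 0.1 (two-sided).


Step 1: Rank x and y separately (midranks; no ties here).
rank(x): 1->1, 18->10, 13->8, 19->11, 10->5, 11->6, 16->9, 5->3, 8->4, 12->7, 4->2
rank(y): 8->3, 17->9, 20->11, 13->6, 15->8, 2->1, 5->2, 11->5, 10->4, 19->10, 14->7
Step 2: d_i = R_x(i) - R_y(i); compute d_i^2.
  (1-3)^2=4, (10-9)^2=1, (8-11)^2=9, (11-6)^2=25, (5-8)^2=9, (6-1)^2=25, (9-2)^2=49, (3-5)^2=4, (4-4)^2=0, (7-10)^2=9, (2-7)^2=25
sum(d^2) = 160.
Step 3: rho = 1 - 6*160 / (11*(11^2 - 1)) = 1 - 960/1320 = 0.272727.
Step 4: Under H0, t = rho * sqrt((n-2)/(1-rho^2)) = 0.8504 ~ t(9).
Step 5: Two-sided p-value from the t-distribution with 9 df = 0.417141.
Step 6: alpha = 0.1. fail to reject H0.

rho = 0.2727, p = 0.417141, fail to reject H0 at alpha = 0.1.


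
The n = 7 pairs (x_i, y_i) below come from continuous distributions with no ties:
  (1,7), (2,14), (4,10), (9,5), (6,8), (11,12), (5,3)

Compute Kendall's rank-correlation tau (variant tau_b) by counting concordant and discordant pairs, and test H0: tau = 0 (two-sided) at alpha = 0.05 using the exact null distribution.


Step 1: Enumerate the 21 unordered pairs (i,j) with i<j and classify each by sign(x_j-x_i) * sign(y_j-y_i).
  (1,2):dx=+1,dy=+7->C; (1,3):dx=+3,dy=+3->C; (1,4):dx=+8,dy=-2->D; (1,5):dx=+5,dy=+1->C
  (1,6):dx=+10,dy=+5->C; (1,7):dx=+4,dy=-4->D; (2,3):dx=+2,dy=-4->D; (2,4):dx=+7,dy=-9->D
  (2,5):dx=+4,dy=-6->D; (2,6):dx=+9,dy=-2->D; (2,7):dx=+3,dy=-11->D; (3,4):dx=+5,dy=-5->D
  (3,5):dx=+2,dy=-2->D; (3,6):dx=+7,dy=+2->C; (3,7):dx=+1,dy=-7->D; (4,5):dx=-3,dy=+3->D
  (4,6):dx=+2,dy=+7->C; (4,7):dx=-4,dy=-2->C; (5,6):dx=+5,dy=+4->C; (5,7):dx=-1,dy=-5->C
  (6,7):dx=-6,dy=-9->C
Step 2: C = 10, D = 11, total pairs = 21.
Step 3: tau = (C - D)/(n(n-1)/2) = (10 - 11)/21 = -0.047619.
Step 4: Exact two-sided p-value (enumerate n! = 5040 permutations of y under H0): p = 1.000000.
Step 5: alpha = 0.05. fail to reject H0.

tau_b = -0.0476 (C=10, D=11), p = 1.000000, fail to reject H0.


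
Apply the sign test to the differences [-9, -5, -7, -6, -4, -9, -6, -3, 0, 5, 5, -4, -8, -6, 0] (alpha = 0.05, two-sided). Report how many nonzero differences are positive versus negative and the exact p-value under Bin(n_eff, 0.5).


Step 1: Discard zero differences. Original n = 15; n_eff = number of nonzero differences = 13.
Nonzero differences (with sign): -9, -5, -7, -6, -4, -9, -6, -3, +5, +5, -4, -8, -6
Step 2: Count signs: positive = 2, negative = 11.
Step 3: Under H0: P(positive) = 0.5, so the number of positives S ~ Bin(13, 0.5).
Step 4: Two-sided exact p-value = sum of Bin(13,0.5) probabilities at or below the observed probability = 0.022461.
Step 5: alpha = 0.05. reject H0.

n_eff = 13, pos = 2, neg = 11, p = 0.022461, reject H0.


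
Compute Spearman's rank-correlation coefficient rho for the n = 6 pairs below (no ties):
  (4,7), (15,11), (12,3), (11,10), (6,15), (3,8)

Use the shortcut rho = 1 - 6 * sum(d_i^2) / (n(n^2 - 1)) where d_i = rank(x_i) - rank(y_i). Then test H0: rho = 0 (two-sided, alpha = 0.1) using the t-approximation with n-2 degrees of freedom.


Step 1: Rank x and y separately (midranks; no ties here).
rank(x): 4->2, 15->6, 12->5, 11->4, 6->3, 3->1
rank(y): 7->2, 11->5, 3->1, 10->4, 15->6, 8->3
Step 2: d_i = R_x(i) - R_y(i); compute d_i^2.
  (2-2)^2=0, (6-5)^2=1, (5-1)^2=16, (4-4)^2=0, (3-6)^2=9, (1-3)^2=4
sum(d^2) = 30.
Step 3: rho = 1 - 6*30 / (6*(6^2 - 1)) = 1 - 180/210 = 0.142857.
Step 4: Under H0, t = rho * sqrt((n-2)/(1-rho^2)) = 0.2887 ~ t(4).
Step 5: Two-sided p-value from the t-distribution with 4 df = 0.787172.
Step 6: alpha = 0.1. fail to reject H0.

rho = 0.1429, p = 0.787172, fail to reject H0 at alpha = 0.1.


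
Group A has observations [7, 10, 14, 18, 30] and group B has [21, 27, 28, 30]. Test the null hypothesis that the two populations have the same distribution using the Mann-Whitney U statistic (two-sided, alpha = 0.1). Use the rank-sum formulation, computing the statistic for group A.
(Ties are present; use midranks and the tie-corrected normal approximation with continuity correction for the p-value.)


Step 1: Combine and sort all 9 observations; assign midranks.
sorted (value, group): (7,X), (10,X), (14,X), (18,X), (21,Y), (27,Y), (28,Y), (30,X), (30,Y)
ranks: 7->1, 10->2, 14->3, 18->4, 21->5, 27->6, 28->7, 30->8.5, 30->8.5
Step 2: Rank sum for X: R1 = 1 + 2 + 3 + 4 + 8.5 = 18.5.
Step 3: U_X = R1 - n1(n1+1)/2 = 18.5 - 5*6/2 = 18.5 - 15 = 3.5.
       U_Y = n1*n2 - U_X = 20 - 3.5 = 16.5.
Step 4: Ties are present, so use the tie-corrected normal approximation (with continuity correction) for the p-value.
Step 5: p-value = 0.139983; compare to alpha = 0.1. fail to reject H0.

U_X = 3.5, p = 0.139983, fail to reject H0 at alpha = 0.1.


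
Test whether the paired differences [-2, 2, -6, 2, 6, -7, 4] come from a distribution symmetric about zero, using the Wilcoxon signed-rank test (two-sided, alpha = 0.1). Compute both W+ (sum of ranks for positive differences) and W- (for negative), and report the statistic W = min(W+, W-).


Step 1: Drop any zero differences (none here) and take |d_i|.
|d| = [2, 2, 6, 2, 6, 7, 4]
Step 2: Midrank |d_i| (ties get averaged ranks).
ranks: |2|->2, |2|->2, |6|->5.5, |2|->2, |6|->5.5, |7|->7, |4|->4
Step 3: Attach original signs; sum ranks with positive sign and with negative sign.
W+ = 2 + 2 + 5.5 + 4 = 13.5
W- = 2 + 5.5 + 7 = 14.5
(Check: W+ + W- = 28 should equal n(n+1)/2 = 28.)
Step 4: Test statistic W = min(W+, W-) = 13.5.
Step 5: Ties in |d|, so use the tie-corrected normal approximation.
        E[W] = n(n+1)/4 = 7*8/4 = 14.
        Tie groups: |d|=2 (t=3), |d|=6 (t=2); sum(t^3 - t) = 30.
        Var[W] = n(n+1)(2n+1)/24 - sum(t^3-t)/48 = 840/24 - 30/48 = 34.375.
        z = (W - E[W]) / sqrt(Var[W]) = (13.5 - 14) / 5.8630 = -0.0853.
        Two-sided p = 2*Phi(z) = 0.932039.
Step 6: alpha = 0.1. fail to reject H0.

W+ = 13.5, W- = 14.5, W = min = 13.5, p = 0.932039, fail to reject H0.


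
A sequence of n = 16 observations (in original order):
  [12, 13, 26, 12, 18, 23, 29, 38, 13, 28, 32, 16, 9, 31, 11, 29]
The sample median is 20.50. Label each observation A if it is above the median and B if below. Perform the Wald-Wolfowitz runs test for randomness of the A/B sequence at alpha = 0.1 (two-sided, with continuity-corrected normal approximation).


Step 1: Compute median = 20.50; label A = above, B = below.
Labels in order: BBABBAAABAABBABA  (n_A = 8, n_B = 8)
Step 2: Count runs R = 10.
Step 3: Under H0 (random ordering), E[R] = 2*n_A*n_B/(n_A+n_B) + 1 = 2*8*8/16 + 1 = 9.0000.
        Var[R] = 2*n_A*n_B*(2*n_A*n_B - n_A - n_B) / ((n_A+n_B)^2 * (n_A+n_B-1)) = 14336/3840 = 3.7333.
        SD[R] = 1.9322.
Step 4: Continuity-corrected z = (R - 0.5 - E[R]) / SD[R] = (10 - 0.5 - 9.0000) / 1.9322 = 0.2588.
Step 5: Two-sided p-value via normal approximation = 2*(1 - Phi(|z|)) = 0.795809.
Step 6: alpha = 0.1. fail to reject H0.

R = 10, z = 0.2588, p = 0.795809, fail to reject H0.


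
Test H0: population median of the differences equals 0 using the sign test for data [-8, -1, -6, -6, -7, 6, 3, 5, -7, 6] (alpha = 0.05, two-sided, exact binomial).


Step 1: Discard zero differences. Original n = 10; n_eff = number of nonzero differences = 10.
Nonzero differences (with sign): -8, -1, -6, -6, -7, +6, +3, +5, -7, +6
Step 2: Count signs: positive = 4, negative = 6.
Step 3: Under H0: P(positive) = 0.5, so the number of positives S ~ Bin(10, 0.5).
Step 4: Two-sided exact p-value = sum of Bin(10,0.5) probabilities at or below the observed probability = 0.753906.
Step 5: alpha = 0.05. fail to reject H0.

n_eff = 10, pos = 4, neg = 6, p = 0.753906, fail to reject H0.


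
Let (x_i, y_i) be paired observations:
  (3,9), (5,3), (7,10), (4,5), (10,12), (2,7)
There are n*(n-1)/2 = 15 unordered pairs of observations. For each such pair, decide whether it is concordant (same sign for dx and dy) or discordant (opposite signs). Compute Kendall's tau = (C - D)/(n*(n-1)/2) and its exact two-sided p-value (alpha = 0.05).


Step 1: Enumerate the 15 unordered pairs (i,j) with i<j and classify each by sign(x_j-x_i) * sign(y_j-y_i).
  (1,2):dx=+2,dy=-6->D; (1,3):dx=+4,dy=+1->C; (1,4):dx=+1,dy=-4->D; (1,5):dx=+7,dy=+3->C
  (1,6):dx=-1,dy=-2->C; (2,3):dx=+2,dy=+7->C; (2,4):dx=-1,dy=+2->D; (2,5):dx=+5,dy=+9->C
  (2,6):dx=-3,dy=+4->D; (3,4):dx=-3,dy=-5->C; (3,5):dx=+3,dy=+2->C; (3,6):dx=-5,dy=-3->C
  (4,5):dx=+6,dy=+7->C; (4,6):dx=-2,dy=+2->D; (5,6):dx=-8,dy=-5->C
Step 2: C = 10, D = 5, total pairs = 15.
Step 3: tau = (C - D)/(n(n-1)/2) = (10 - 5)/15 = 0.333333.
Step 4: Exact two-sided p-value (enumerate n! = 720 permutations of y under H0): p = 0.469444.
Step 5: alpha = 0.05. fail to reject H0.

tau_b = 0.3333 (C=10, D=5), p = 0.469444, fail to reject H0.


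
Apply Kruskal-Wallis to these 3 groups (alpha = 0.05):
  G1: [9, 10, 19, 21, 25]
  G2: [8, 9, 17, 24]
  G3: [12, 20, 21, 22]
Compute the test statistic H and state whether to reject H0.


Step 1: Combine all N = 13 observations and assign midranks.
sorted (value, group, rank): (8,G2,1), (9,G1,2.5), (9,G2,2.5), (10,G1,4), (12,G3,5), (17,G2,6), (19,G1,7), (20,G3,8), (21,G1,9.5), (21,G3,9.5), (22,G3,11), (24,G2,12), (25,G1,13)
Step 2: Sum ranks within each group.
R_1 = 36 (n_1 = 5)
R_2 = 21.5 (n_2 = 4)
R_3 = 33.5 (n_3 = 4)
Step 3: H = 12/(N(N+1)) * sum(R_i^2/n_i) - 3(N+1)
     = 12/(13*14) * (36^2/5 + 21.5^2/4 + 33.5^2/4) - 3*14
     = 0.065934 * 655.325 - 42
     = 1.208242.
Step 4: Ties present; correction factor C = 1 - 12/(13^3 - 13) = 0.994505. Corrected H = 1.208242 / 0.994505 = 1.214917.
Step 5: Under H0, H ~ chi^2(2); p-value = 0.544734.
Step 6: alpha = 0.05. fail to reject H0.

H = 1.2149, df = 2, p = 0.544734, fail to reject H0.


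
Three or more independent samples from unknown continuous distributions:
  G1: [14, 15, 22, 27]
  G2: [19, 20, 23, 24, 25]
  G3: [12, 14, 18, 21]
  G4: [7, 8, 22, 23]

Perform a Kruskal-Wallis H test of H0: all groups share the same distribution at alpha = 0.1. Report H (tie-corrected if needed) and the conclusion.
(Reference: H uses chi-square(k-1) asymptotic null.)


Step 1: Combine all N = 17 observations and assign midranks.
sorted (value, group, rank): (7,G4,1), (8,G4,2), (12,G3,3), (14,G1,4.5), (14,G3,4.5), (15,G1,6), (18,G3,7), (19,G2,8), (20,G2,9), (21,G3,10), (22,G1,11.5), (22,G4,11.5), (23,G2,13.5), (23,G4,13.5), (24,G2,15), (25,G2,16), (27,G1,17)
Step 2: Sum ranks within each group.
R_1 = 39 (n_1 = 4)
R_2 = 61.5 (n_2 = 5)
R_3 = 24.5 (n_3 = 4)
R_4 = 28 (n_4 = 4)
Step 3: H = 12/(N(N+1)) * sum(R_i^2/n_i) - 3(N+1)
     = 12/(17*18) * (39^2/4 + 61.5^2/5 + 24.5^2/4 + 28^2/4) - 3*18
     = 0.039216 * 1482.76 - 54
     = 4.147549.
Step 4: Ties present; correction factor C = 1 - 18/(17^3 - 17) = 0.996324. Corrected H = 4.147549 / 0.996324 = 4.162854.
Step 5: Under H0, H ~ chi^2(3); p-value = 0.244407.
Step 6: alpha = 0.1. fail to reject H0.

H = 4.1629, df = 3, p = 0.244407, fail to reject H0.


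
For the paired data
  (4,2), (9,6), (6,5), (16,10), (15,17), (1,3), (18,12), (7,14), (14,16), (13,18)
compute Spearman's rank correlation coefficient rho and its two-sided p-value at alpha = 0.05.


Step 1: Rank x and y separately (midranks; no ties here).
rank(x): 4->2, 9->5, 6->3, 16->9, 15->8, 1->1, 18->10, 7->4, 14->7, 13->6
rank(y): 2->1, 6->4, 5->3, 10->5, 17->9, 3->2, 12->6, 14->7, 16->8, 18->10
Step 2: d_i = R_x(i) - R_y(i); compute d_i^2.
  (2-1)^2=1, (5-4)^2=1, (3-3)^2=0, (9-5)^2=16, (8-9)^2=1, (1-2)^2=1, (10-6)^2=16, (4-7)^2=9, (7-8)^2=1, (6-10)^2=16
sum(d^2) = 62.
Step 3: rho = 1 - 6*62 / (10*(10^2 - 1)) = 1 - 372/990 = 0.624242.
Step 4: Under H0, t = rho * sqrt((n-2)/(1-rho^2)) = 2.2601 ~ t(8).
Step 5: Two-sided p-value from the t-distribution with 8 df = 0.053718.
Step 6: alpha = 0.05. fail to reject H0.

rho = 0.6242, p = 0.053718, fail to reject H0 at alpha = 0.05.


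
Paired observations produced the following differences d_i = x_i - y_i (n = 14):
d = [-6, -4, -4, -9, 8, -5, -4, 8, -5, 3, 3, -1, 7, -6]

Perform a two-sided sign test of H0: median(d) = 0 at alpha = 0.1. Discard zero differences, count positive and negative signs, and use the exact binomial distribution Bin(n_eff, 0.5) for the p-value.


Step 1: Discard zero differences. Original n = 14; n_eff = number of nonzero differences = 14.
Nonzero differences (with sign): -6, -4, -4, -9, +8, -5, -4, +8, -5, +3, +3, -1, +7, -6
Step 2: Count signs: positive = 5, negative = 9.
Step 3: Under H0: P(positive) = 0.5, so the number of positives S ~ Bin(14, 0.5).
Step 4: Two-sided exact p-value = sum of Bin(14,0.5) probabilities at or below the observed probability = 0.423950.
Step 5: alpha = 0.1. fail to reject H0.

n_eff = 14, pos = 5, neg = 9, p = 0.423950, fail to reject H0.


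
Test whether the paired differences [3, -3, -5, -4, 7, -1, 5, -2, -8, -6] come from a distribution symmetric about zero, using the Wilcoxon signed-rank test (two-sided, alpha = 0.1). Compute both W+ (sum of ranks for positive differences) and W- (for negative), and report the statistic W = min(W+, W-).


Step 1: Drop any zero differences (none here) and take |d_i|.
|d| = [3, 3, 5, 4, 7, 1, 5, 2, 8, 6]
Step 2: Midrank |d_i| (ties get averaged ranks).
ranks: |3|->3.5, |3|->3.5, |5|->6.5, |4|->5, |7|->9, |1|->1, |5|->6.5, |2|->2, |8|->10, |6|->8
Step 3: Attach original signs; sum ranks with positive sign and with negative sign.
W+ = 3.5 + 9 + 6.5 = 19
W- = 3.5 + 6.5 + 5 + 1 + 2 + 10 + 8 = 36
(Check: W+ + W- = 55 should equal n(n+1)/2 = 55.)
Step 4: Test statistic W = min(W+, W-) = 19.
Step 5: Ties in |d|, so use the tie-corrected normal approximation.
        E[W] = n(n+1)/4 = 10*11/4 = 27.5.
        Tie groups: |d|=3 (t=2), |d|=5 (t=2); sum(t^3 - t) = 12.
        Var[W] = n(n+1)(2n+1)/24 - sum(t^3-t)/48 = 2310/24 - 12/48 = 96.
        z = (W - E[W]) / sqrt(Var[W]) = (19 - 27.5) / 9.7980 = -0.8675.
        Two-sided p = 2*Phi(z) = 0.385653.
Step 6: alpha = 0.1. fail to reject H0.

W+ = 19, W- = 36, W = min = 19, p = 0.385653, fail to reject H0.


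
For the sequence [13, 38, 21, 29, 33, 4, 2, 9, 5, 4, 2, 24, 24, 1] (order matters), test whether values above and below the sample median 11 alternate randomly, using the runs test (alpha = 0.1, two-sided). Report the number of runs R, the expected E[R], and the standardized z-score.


Step 1: Compute median = 11; label A = above, B = below.
Labels in order: AAAAABBBBBBAAB  (n_A = 7, n_B = 7)
Step 2: Count runs R = 4.
Step 3: Under H0 (random ordering), E[R] = 2*n_A*n_B/(n_A+n_B) + 1 = 2*7*7/14 + 1 = 8.0000.
        Var[R] = 2*n_A*n_B*(2*n_A*n_B - n_A - n_B) / ((n_A+n_B)^2 * (n_A+n_B-1)) = 8232/2548 = 3.2308.
        SD[R] = 1.7974.
Step 4: Continuity-corrected z = (R + 0.5 - E[R]) / SD[R] = (4 + 0.5 - 8.0000) / 1.7974 = -1.9472.
Step 5: Two-sided p-value via normal approximation = 2*(1 - Phi(|z|)) = 0.051508.
Step 6: alpha = 0.1. reject H0.

R = 4, z = -1.9472, p = 0.051508, reject H0.


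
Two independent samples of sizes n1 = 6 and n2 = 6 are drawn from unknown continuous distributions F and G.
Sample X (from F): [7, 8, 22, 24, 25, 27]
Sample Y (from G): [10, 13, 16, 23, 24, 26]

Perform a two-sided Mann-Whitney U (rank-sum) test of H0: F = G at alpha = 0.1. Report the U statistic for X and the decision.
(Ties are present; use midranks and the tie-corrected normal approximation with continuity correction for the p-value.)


Step 1: Combine and sort all 12 observations; assign midranks.
sorted (value, group): (7,X), (8,X), (10,Y), (13,Y), (16,Y), (22,X), (23,Y), (24,X), (24,Y), (25,X), (26,Y), (27,X)
ranks: 7->1, 8->2, 10->3, 13->4, 16->5, 22->6, 23->7, 24->8.5, 24->8.5, 25->10, 26->11, 27->12
Step 2: Rank sum for X: R1 = 1 + 2 + 6 + 8.5 + 10 + 12 = 39.5.
Step 3: U_X = R1 - n1(n1+1)/2 = 39.5 - 6*7/2 = 39.5 - 21 = 18.5.
       U_Y = n1*n2 - U_X = 36 - 18.5 = 17.5.
Step 4: Ties are present, so use the tie-corrected normal approximation (with continuity correction) for the p-value.
Step 5: p-value = 1.000000; compare to alpha = 0.1. fail to reject H0.

U_X = 18.5, p = 1.000000, fail to reject H0 at alpha = 0.1.


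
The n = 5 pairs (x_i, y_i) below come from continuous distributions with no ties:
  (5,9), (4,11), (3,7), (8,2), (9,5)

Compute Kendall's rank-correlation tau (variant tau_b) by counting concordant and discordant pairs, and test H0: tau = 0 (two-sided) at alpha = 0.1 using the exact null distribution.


Step 1: Enumerate the 10 unordered pairs (i,j) with i<j and classify each by sign(x_j-x_i) * sign(y_j-y_i).
  (1,2):dx=-1,dy=+2->D; (1,3):dx=-2,dy=-2->C; (1,4):dx=+3,dy=-7->D; (1,5):dx=+4,dy=-4->D
  (2,3):dx=-1,dy=-4->C; (2,4):dx=+4,dy=-9->D; (2,5):dx=+5,dy=-6->D; (3,4):dx=+5,dy=-5->D
  (3,5):dx=+6,dy=-2->D; (4,5):dx=+1,dy=+3->C
Step 2: C = 3, D = 7, total pairs = 10.
Step 3: tau = (C - D)/(n(n-1)/2) = (3 - 7)/10 = -0.400000.
Step 4: Exact two-sided p-value (enumerate n! = 120 permutations of y under H0): p = 0.483333.
Step 5: alpha = 0.1. fail to reject H0.

tau_b = -0.4000 (C=3, D=7), p = 0.483333, fail to reject H0.


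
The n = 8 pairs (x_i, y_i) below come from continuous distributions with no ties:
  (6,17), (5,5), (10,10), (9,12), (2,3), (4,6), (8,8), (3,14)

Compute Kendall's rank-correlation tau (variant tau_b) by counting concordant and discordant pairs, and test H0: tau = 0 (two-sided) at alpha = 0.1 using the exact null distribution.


Step 1: Enumerate the 28 unordered pairs (i,j) with i<j and classify each by sign(x_j-x_i) * sign(y_j-y_i).
  (1,2):dx=-1,dy=-12->C; (1,3):dx=+4,dy=-7->D; (1,4):dx=+3,dy=-5->D; (1,5):dx=-4,dy=-14->C
  (1,6):dx=-2,dy=-11->C; (1,7):dx=+2,dy=-9->D; (1,8):dx=-3,dy=-3->C; (2,3):dx=+5,dy=+5->C
  (2,4):dx=+4,dy=+7->C; (2,5):dx=-3,dy=-2->C; (2,6):dx=-1,dy=+1->D; (2,7):dx=+3,dy=+3->C
  (2,8):dx=-2,dy=+9->D; (3,4):dx=-1,dy=+2->D; (3,5):dx=-8,dy=-7->C; (3,6):dx=-6,dy=-4->C
  (3,7):dx=-2,dy=-2->C; (3,8):dx=-7,dy=+4->D; (4,5):dx=-7,dy=-9->C; (4,6):dx=-5,dy=-6->C
  (4,7):dx=-1,dy=-4->C; (4,8):dx=-6,dy=+2->D; (5,6):dx=+2,dy=+3->C; (5,7):dx=+6,dy=+5->C
  (5,8):dx=+1,dy=+11->C; (6,7):dx=+4,dy=+2->C; (6,8):dx=-1,dy=+8->D; (7,8):dx=-5,dy=+6->D
Step 2: C = 18, D = 10, total pairs = 28.
Step 3: tau = (C - D)/(n(n-1)/2) = (18 - 10)/28 = 0.285714.
Step 4: Exact two-sided p-value (enumerate n! = 40320 permutations of y under H0): p = 0.398760.
Step 5: alpha = 0.1. fail to reject H0.

tau_b = 0.2857 (C=18, D=10), p = 0.398760, fail to reject H0.


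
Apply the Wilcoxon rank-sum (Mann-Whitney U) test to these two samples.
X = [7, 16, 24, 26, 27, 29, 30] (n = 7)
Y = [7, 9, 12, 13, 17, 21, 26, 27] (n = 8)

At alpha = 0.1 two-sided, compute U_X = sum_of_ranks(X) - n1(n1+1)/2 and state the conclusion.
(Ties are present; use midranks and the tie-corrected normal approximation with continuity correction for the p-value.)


Step 1: Combine and sort all 15 observations; assign midranks.
sorted (value, group): (7,X), (7,Y), (9,Y), (12,Y), (13,Y), (16,X), (17,Y), (21,Y), (24,X), (26,X), (26,Y), (27,X), (27,Y), (29,X), (30,X)
ranks: 7->1.5, 7->1.5, 9->3, 12->4, 13->5, 16->6, 17->7, 21->8, 24->9, 26->10.5, 26->10.5, 27->12.5, 27->12.5, 29->14, 30->15
Step 2: Rank sum for X: R1 = 1.5 + 6 + 9 + 10.5 + 12.5 + 14 + 15 = 68.5.
Step 3: U_X = R1 - n1(n1+1)/2 = 68.5 - 7*8/2 = 68.5 - 28 = 40.5.
       U_Y = n1*n2 - U_X = 56 - 40.5 = 15.5.
Step 4: Ties are present, so use the tie-corrected normal approximation (with continuity correction) for the p-value.
Step 5: p-value = 0.163782; compare to alpha = 0.1. fail to reject H0.

U_X = 40.5, p = 0.163782, fail to reject H0 at alpha = 0.1.


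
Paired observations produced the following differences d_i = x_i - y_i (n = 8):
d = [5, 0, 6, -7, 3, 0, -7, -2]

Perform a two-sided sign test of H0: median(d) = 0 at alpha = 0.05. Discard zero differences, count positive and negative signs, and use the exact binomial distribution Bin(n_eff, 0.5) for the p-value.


Step 1: Discard zero differences. Original n = 8; n_eff = number of nonzero differences = 6.
Nonzero differences (with sign): +5, +6, -7, +3, -7, -2
Step 2: Count signs: positive = 3, negative = 3.
Step 3: Under H0: P(positive) = 0.5, so the number of positives S ~ Bin(6, 0.5).
Step 4: Two-sided exact p-value = sum of Bin(6,0.5) probabilities at or below the observed probability = 1.000000.
Step 5: alpha = 0.05. fail to reject H0.

n_eff = 6, pos = 3, neg = 3, p = 1.000000, fail to reject H0.


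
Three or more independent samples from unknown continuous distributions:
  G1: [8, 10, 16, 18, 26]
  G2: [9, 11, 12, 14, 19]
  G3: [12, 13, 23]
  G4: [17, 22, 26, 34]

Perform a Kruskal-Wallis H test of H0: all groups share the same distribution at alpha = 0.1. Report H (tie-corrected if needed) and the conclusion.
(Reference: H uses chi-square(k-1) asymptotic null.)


Step 1: Combine all N = 17 observations and assign midranks.
sorted (value, group, rank): (8,G1,1), (9,G2,2), (10,G1,3), (11,G2,4), (12,G2,5.5), (12,G3,5.5), (13,G3,7), (14,G2,8), (16,G1,9), (17,G4,10), (18,G1,11), (19,G2,12), (22,G4,13), (23,G3,14), (26,G1,15.5), (26,G4,15.5), (34,G4,17)
Step 2: Sum ranks within each group.
R_1 = 39.5 (n_1 = 5)
R_2 = 31.5 (n_2 = 5)
R_3 = 26.5 (n_3 = 3)
R_4 = 55.5 (n_4 = 4)
Step 3: H = 12/(N(N+1)) * sum(R_i^2/n_i) - 3(N+1)
     = 12/(17*18) * (39.5^2/5 + 31.5^2/5 + 26.5^2/3 + 55.5^2/4) - 3*18
     = 0.039216 * 1514.65 - 54
     = 5.397876.
Step 4: Ties present; correction factor C = 1 - 12/(17^3 - 17) = 0.997549. Corrected H = 5.397876 / 0.997549 = 5.411138.
Step 5: Under H0, H ~ chi^2(3); p-value = 0.144051.
Step 6: alpha = 0.1. fail to reject H0.

H = 5.4111, df = 3, p = 0.144051, fail to reject H0.


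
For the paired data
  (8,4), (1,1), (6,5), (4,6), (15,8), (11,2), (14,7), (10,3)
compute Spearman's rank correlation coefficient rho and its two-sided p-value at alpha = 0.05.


Step 1: Rank x and y separately (midranks; no ties here).
rank(x): 8->4, 1->1, 6->3, 4->2, 15->8, 11->6, 14->7, 10->5
rank(y): 4->4, 1->1, 5->5, 6->6, 8->8, 2->2, 7->7, 3->3
Step 2: d_i = R_x(i) - R_y(i); compute d_i^2.
  (4-4)^2=0, (1-1)^2=0, (3-5)^2=4, (2-6)^2=16, (8-8)^2=0, (6-2)^2=16, (7-7)^2=0, (5-3)^2=4
sum(d^2) = 40.
Step 3: rho = 1 - 6*40 / (8*(8^2 - 1)) = 1 - 240/504 = 0.523810.
Step 4: Under H0, t = rho * sqrt((n-2)/(1-rho^2)) = 1.5062 ~ t(6).
Step 5: Two-sided p-value from the t-distribution with 6 df = 0.182721.
Step 6: alpha = 0.05. fail to reject H0.

rho = 0.5238, p = 0.182721, fail to reject H0 at alpha = 0.05.


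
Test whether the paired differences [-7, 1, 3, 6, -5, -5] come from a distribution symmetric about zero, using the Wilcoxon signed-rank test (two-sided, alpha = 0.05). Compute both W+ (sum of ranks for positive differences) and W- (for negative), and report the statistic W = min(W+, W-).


Step 1: Drop any zero differences (none here) and take |d_i|.
|d| = [7, 1, 3, 6, 5, 5]
Step 2: Midrank |d_i| (ties get averaged ranks).
ranks: |7|->6, |1|->1, |3|->2, |6|->5, |5|->3.5, |5|->3.5
Step 3: Attach original signs; sum ranks with positive sign and with negative sign.
W+ = 1 + 2 + 5 = 8
W- = 6 + 3.5 + 3.5 = 13
(Check: W+ + W- = 21 should equal n(n+1)/2 = 21.)
Step 4: Test statistic W = min(W+, W-) = 8.
Step 5: Ties in |d|, so use the tie-corrected normal approximation.
        E[W] = n(n+1)/4 = 6*7/4 = 10.5.
        Tie groups: |d|=5 (t=2); sum(t^3 - t) = 6.
        Var[W] = n(n+1)(2n+1)/24 - sum(t^3-t)/48 = 546/24 - 6/48 = 22.625.
        z = (W - E[W]) / sqrt(Var[W]) = (8 - 10.5) / 4.7566 = -0.5256.
        Two-sided p = 2*Phi(z) = 0.599174.
Step 6: alpha = 0.05. fail to reject H0.

W+ = 8, W- = 13, W = min = 8, p = 0.599174, fail to reject H0.


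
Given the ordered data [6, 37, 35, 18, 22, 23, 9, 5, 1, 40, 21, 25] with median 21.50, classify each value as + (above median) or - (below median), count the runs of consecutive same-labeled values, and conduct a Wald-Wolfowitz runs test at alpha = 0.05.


Step 1: Compute median = 21.50; label A = above, B = below.
Labels in order: BAABAABBBABA  (n_A = 6, n_B = 6)
Step 2: Count runs R = 8.
Step 3: Under H0 (random ordering), E[R] = 2*n_A*n_B/(n_A+n_B) + 1 = 2*6*6/12 + 1 = 7.0000.
        Var[R] = 2*n_A*n_B*(2*n_A*n_B - n_A - n_B) / ((n_A+n_B)^2 * (n_A+n_B-1)) = 4320/1584 = 2.7273.
        SD[R] = 1.6514.
Step 4: Continuity-corrected z = (R - 0.5 - E[R]) / SD[R] = (8 - 0.5 - 7.0000) / 1.6514 = 0.3028.
Step 5: Two-sided p-value via normal approximation = 2*(1 - Phi(|z|)) = 0.762069.
Step 6: alpha = 0.05. fail to reject H0.

R = 8, z = 0.3028, p = 0.762069, fail to reject H0.


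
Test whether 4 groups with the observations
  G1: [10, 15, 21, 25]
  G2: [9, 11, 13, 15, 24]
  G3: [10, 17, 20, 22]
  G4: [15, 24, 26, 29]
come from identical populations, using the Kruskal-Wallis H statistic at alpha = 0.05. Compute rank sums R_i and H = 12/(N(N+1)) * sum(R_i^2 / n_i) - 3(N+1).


Step 1: Combine all N = 17 observations and assign midranks.
sorted (value, group, rank): (9,G2,1), (10,G1,2.5), (10,G3,2.5), (11,G2,4), (13,G2,5), (15,G1,7), (15,G2,7), (15,G4,7), (17,G3,9), (20,G3,10), (21,G1,11), (22,G3,12), (24,G2,13.5), (24,G4,13.5), (25,G1,15), (26,G4,16), (29,G4,17)
Step 2: Sum ranks within each group.
R_1 = 35.5 (n_1 = 4)
R_2 = 30.5 (n_2 = 5)
R_3 = 33.5 (n_3 = 4)
R_4 = 53.5 (n_4 = 4)
Step 3: H = 12/(N(N+1)) * sum(R_i^2/n_i) - 3(N+1)
     = 12/(17*18) * (35.5^2/4 + 30.5^2/5 + 33.5^2/4 + 53.5^2/4) - 3*18
     = 0.039216 * 1497.24 - 54
     = 4.715196.
Step 4: Ties present; correction factor C = 1 - 36/(17^3 - 17) = 0.992647. Corrected H = 4.715196 / 0.992647 = 4.750123.
Step 5: Under H0, H ~ chi^2(3); p-value = 0.191036.
Step 6: alpha = 0.05. fail to reject H0.

H = 4.7501, df = 3, p = 0.191036, fail to reject H0.


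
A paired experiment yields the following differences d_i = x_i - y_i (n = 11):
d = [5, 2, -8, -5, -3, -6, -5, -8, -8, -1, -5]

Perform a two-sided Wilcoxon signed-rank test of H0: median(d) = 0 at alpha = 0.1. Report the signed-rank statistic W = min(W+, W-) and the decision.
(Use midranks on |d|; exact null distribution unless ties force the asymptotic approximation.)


Step 1: Drop any zero differences (none here) and take |d_i|.
|d| = [5, 2, 8, 5, 3, 6, 5, 8, 8, 1, 5]
Step 2: Midrank |d_i| (ties get averaged ranks).
ranks: |5|->5.5, |2|->2, |8|->10, |5|->5.5, |3|->3, |6|->8, |5|->5.5, |8|->10, |8|->10, |1|->1, |5|->5.5
Step 3: Attach original signs; sum ranks with positive sign and with negative sign.
W+ = 5.5 + 2 = 7.5
W- = 10 + 5.5 + 3 + 8 + 5.5 + 10 + 10 + 1 + 5.5 = 58.5
(Check: W+ + W- = 66 should equal n(n+1)/2 = 66.)
Step 4: Test statistic W = min(W+, W-) = 7.5.
Step 5: Ties in |d|, so use the tie-corrected normal approximation.
        E[W] = n(n+1)/4 = 11*12/4 = 33.
        Tie groups: |d|=5 (t=4), |d|=8 (t=3); sum(t^3 - t) = 84.
        Var[W] = n(n+1)(2n+1)/24 - sum(t^3-t)/48 = 3036/24 - 84/48 = 124.75.
        z = (W - E[W]) / sqrt(Var[W]) = (7.5 - 33) / 11.1692 = -2.2831.
        Two-sided p = 2*Phi(z) = 0.022426.
Step 6: alpha = 0.1. reject H0.

W+ = 7.5, W- = 58.5, W = min = 7.5, p = 0.022426, reject H0.


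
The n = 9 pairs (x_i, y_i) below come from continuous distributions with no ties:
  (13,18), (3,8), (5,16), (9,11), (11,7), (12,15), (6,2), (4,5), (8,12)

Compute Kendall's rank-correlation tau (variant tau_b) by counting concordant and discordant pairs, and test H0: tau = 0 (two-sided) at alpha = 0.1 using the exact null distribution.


Step 1: Enumerate the 36 unordered pairs (i,j) with i<j and classify each by sign(x_j-x_i) * sign(y_j-y_i).
  (1,2):dx=-10,dy=-10->C; (1,3):dx=-8,dy=-2->C; (1,4):dx=-4,dy=-7->C; (1,5):dx=-2,dy=-11->C
  (1,6):dx=-1,dy=-3->C; (1,7):dx=-7,dy=-16->C; (1,8):dx=-9,dy=-13->C; (1,9):dx=-5,dy=-6->C
  (2,3):dx=+2,dy=+8->C; (2,4):dx=+6,dy=+3->C; (2,5):dx=+8,dy=-1->D; (2,6):dx=+9,dy=+7->C
  (2,7):dx=+3,dy=-6->D; (2,8):dx=+1,dy=-3->D; (2,9):dx=+5,dy=+4->C; (3,4):dx=+4,dy=-5->D
  (3,5):dx=+6,dy=-9->D; (3,6):dx=+7,dy=-1->D; (3,7):dx=+1,dy=-14->D; (3,8):dx=-1,dy=-11->C
  (3,9):dx=+3,dy=-4->D; (4,5):dx=+2,dy=-4->D; (4,6):dx=+3,dy=+4->C; (4,7):dx=-3,dy=-9->C
  (4,8):dx=-5,dy=-6->C; (4,9):dx=-1,dy=+1->D; (5,6):dx=+1,dy=+8->C; (5,7):dx=-5,dy=-5->C
  (5,8):dx=-7,dy=-2->C; (5,9):dx=-3,dy=+5->D; (6,7):dx=-6,dy=-13->C; (6,8):dx=-8,dy=-10->C
  (6,9):dx=-4,dy=-3->C; (7,8):dx=-2,dy=+3->D; (7,9):dx=+2,dy=+10->C; (8,9):dx=+4,dy=+7->C
Step 2: C = 24, D = 12, total pairs = 36.
Step 3: tau = (C - D)/(n(n-1)/2) = (24 - 12)/36 = 0.333333.
Step 4: Exact two-sided p-value (enumerate n! = 362880 permutations of y under H0): p = 0.259518.
Step 5: alpha = 0.1. fail to reject H0.

tau_b = 0.3333 (C=24, D=12), p = 0.259518, fail to reject H0.
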